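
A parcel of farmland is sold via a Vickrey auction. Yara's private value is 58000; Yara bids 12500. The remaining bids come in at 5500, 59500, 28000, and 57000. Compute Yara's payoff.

0

Highest competing bid: 59500.
Yara's bid 12500 is not the highest, so Yara loses, pays nothing, and earns zero payoff.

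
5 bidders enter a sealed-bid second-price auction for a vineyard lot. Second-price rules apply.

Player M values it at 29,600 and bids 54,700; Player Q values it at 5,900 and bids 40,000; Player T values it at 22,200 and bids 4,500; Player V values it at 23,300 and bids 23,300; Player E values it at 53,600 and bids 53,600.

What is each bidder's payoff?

Sorted high to low: Player M 54,700, then Player E 53,600, then Player Q 40,000, then Player V 23,300, then Player T 4,500.
Player M has the top bid and wins; the price is the second-highest bid, 53,600.
Player M's payoff = 29,600 − 53,600 = -24,000. All other bidders lose, so their payoff is 0.

Player M -24,000, Player Q 0, Player T 0, Player V 0, Player E 0.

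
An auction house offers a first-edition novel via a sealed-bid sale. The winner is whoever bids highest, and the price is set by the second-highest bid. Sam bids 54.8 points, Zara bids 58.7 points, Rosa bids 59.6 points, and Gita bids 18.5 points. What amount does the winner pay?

The winner pays 58.7 points.

Ordered from highest: Rosa 59.6 points > Zara 58.7 points > Sam 54.8 points > Gita 18.5 points.
Rosa has the highest bid, so Rosa wins.
The second-highest bid is 58.7 points, so that is what Rosa pays.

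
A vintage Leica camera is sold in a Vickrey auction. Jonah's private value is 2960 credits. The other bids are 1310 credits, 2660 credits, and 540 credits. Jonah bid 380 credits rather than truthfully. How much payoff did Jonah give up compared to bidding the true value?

300 credits

The highest competing bid is 2660 credits.
Bidding truthfully at 2960 credits: Jonah has the top bid, wins, and pays the second-highest bid 2660 credits. Payoff = 2960 credits − 2660 credits = 300 credits.
Bidding 380 credits: the top bid is 2660 credits (a rival), so Jonah loses. Payoff = 0 credits.
Regret = truthful payoff − actual payoff = 300 credits − 0 credits = 300 credits.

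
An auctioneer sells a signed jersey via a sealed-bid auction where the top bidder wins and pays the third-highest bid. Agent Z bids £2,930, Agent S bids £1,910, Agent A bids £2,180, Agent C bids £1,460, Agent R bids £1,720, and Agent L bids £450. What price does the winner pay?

£1,910

Ranking the bids: Agent Z £2,930; Agent A £2,180; Agent S £1,910; Agent R £1,720; Agent C £1,460; Agent L £450.
Agent Z is the highest bidder, so Agent Z wins.
Under the third-price rule, the price is the third-highest bid: £1,910.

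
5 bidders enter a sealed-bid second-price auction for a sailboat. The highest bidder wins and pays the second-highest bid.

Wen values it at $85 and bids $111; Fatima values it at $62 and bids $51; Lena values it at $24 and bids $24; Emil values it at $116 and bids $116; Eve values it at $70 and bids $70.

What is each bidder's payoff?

Bids in descending order: Emil $116, then Wen $111, then Eve $70, then Fatima $51, then Lena $24.
Emil has the top bid and wins; the price is the second-highest bid, $111.
Emil's payoff = $116 − $111 = $5. All other bidders lose, so their payoff is 0.

Wen $0, Fatima $0, Lena $0, Emil $5, Eve $0.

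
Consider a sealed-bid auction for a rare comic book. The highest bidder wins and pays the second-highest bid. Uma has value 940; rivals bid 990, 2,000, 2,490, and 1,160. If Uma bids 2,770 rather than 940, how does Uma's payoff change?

The highest competing bid is 2,490.
Bidding truthfully at 940: the top bid is 2,490 (a rival), so Uma loses. Payoff = 0.
Bidding 2,770: Uma has the top bid, wins, and pays the second-highest bid 2,490. Payoff = 940 − 2,490 = -1,550.
Change = -1,550 − 0 = -1,550.
This is the dominant-strategy logic: truthful bidding weakly beats any alternative.

Change in payoff: -1,550.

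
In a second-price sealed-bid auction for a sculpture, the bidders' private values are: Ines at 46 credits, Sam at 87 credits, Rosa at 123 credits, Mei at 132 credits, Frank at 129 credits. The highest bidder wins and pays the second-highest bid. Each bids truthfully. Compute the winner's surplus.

Winner's surplus: 3 credits.

Ordered from highest: Mei 132 credits, then Frank 129 credits, then Rosa 123 credits, then Sam 87 credits, then Ines 46 credits.
Mei wins with the top bid and pays the second-highest, 129 credits.
Surplus = 132 credits − 129 credits = 3 credits.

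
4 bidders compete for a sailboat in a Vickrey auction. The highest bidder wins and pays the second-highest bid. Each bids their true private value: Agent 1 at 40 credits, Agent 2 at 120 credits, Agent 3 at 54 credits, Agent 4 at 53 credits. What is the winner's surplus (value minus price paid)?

Surplus = 66 credits.

Sorted high to low: Agent 2 120 credits, then Agent 3 54 credits, then Agent 4 53 credits, then Agent 1 40 credits.
Agent 2 wins with the top bid and pays the second-highest, 54 credits.
Surplus = 120 credits − 54 credits = 66 credits.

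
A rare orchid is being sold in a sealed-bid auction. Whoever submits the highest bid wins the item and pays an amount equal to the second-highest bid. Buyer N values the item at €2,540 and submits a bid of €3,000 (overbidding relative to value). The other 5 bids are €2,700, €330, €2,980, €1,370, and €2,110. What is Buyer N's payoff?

Highest competing bid: €2,980.
Buyer N's bid €3,000 is the highest overall, so Buyer N wins and pays the second-highest bid, €2,980.
Payoff = value − price = €2,540 − €2,980 = -€440.

-€440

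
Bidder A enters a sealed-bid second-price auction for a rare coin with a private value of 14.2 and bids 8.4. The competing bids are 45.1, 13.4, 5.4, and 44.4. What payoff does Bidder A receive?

Highest competing bid: 45.1.
Bidder A's bid 8.4 is not the highest, so Bidder A loses, pays nothing, and earns zero payoff.

Payoff = 0.0.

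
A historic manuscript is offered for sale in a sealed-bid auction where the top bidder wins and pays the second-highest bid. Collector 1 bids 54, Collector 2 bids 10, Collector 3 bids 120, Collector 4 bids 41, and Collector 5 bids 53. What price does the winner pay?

Price paid: 54.

Sorted high to low: Collector 3 120, then Collector 1 54, then Collector 5 53, then Collector 4 41, then Collector 2 10.
Collector 3 is the highest bidder, so Collector 3 wins.
Under the second-price rule, the price is the second-highest bid: 54.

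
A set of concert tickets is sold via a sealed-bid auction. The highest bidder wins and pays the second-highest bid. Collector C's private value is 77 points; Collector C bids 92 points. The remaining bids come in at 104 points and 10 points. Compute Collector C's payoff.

Highest competing bid: 104 points.
Collector C's bid 92 points is not the highest, so Collector C loses, pays nothing, and earns zero payoff.

0 points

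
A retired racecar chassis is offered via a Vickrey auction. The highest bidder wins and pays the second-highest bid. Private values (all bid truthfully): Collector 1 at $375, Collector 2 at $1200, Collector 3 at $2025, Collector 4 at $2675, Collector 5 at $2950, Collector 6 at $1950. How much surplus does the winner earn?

Sorted high to low: Collector 5 $2950 > Collector 4 $2675 > Collector 3 $2025 > Collector 6 $1950 > Collector 2 $1200 > Collector 1 $375.
Collector 5 wins with the top bid and pays the second-highest, $2675.
Surplus = $2950 − $2675 = $275.

Winner's surplus: $275.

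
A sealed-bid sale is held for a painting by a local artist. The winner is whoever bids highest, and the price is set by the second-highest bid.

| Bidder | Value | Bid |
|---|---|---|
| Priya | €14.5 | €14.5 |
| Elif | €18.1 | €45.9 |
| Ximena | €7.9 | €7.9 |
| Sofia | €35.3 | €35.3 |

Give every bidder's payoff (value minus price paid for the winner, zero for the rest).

Sorted high to low: Elif €45.9; Sofia €35.3; Priya €14.5; Ximena €7.9.
Elif has the top bid and wins; the price is the second-highest bid, €35.3.
Elif's payoff = €18.1 − €35.3 = -€17.2. All other bidders lose, so their payoff is 0.

Priya €0.0, Elif -€17.2, Ximena €0.0, Sofia €0.0.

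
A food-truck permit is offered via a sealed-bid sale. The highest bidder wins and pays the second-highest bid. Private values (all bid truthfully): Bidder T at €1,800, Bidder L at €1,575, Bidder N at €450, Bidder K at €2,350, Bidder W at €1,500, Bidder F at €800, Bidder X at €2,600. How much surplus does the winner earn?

Ranking the bids: Bidder X €2,600; Bidder K €2,350; Bidder T €1,800; Bidder L €1,575; Bidder W €1,500; Bidder F €800; Bidder N €450.
Bidder X wins with the top bid and pays the second-highest, €2,350.
Surplus = €2,600 − €2,350 = €250.

Surplus = €250.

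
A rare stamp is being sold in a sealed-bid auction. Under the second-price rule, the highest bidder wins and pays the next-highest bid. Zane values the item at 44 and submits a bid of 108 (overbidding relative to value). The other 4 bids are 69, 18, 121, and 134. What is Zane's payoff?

Highest competing bid: 134.
Zane's bid 108 is not the highest, so Zane loses, pays nothing, and earns zero payoff.

0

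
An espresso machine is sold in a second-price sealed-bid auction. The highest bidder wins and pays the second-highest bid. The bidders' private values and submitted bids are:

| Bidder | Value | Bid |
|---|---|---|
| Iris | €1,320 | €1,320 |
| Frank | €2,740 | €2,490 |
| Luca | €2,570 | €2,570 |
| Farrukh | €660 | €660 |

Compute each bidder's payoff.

Ranking the bids: Luca €2,570; Frank €2,490; Iris €1,320; Farrukh €660.
Luca has the top bid and wins; the price is the second-highest bid, €2,490.
Luca's payoff = €2,570 − €2,490 = €80. All other bidders lose, so their payoff is 0.

Iris €0, Frank €0, Luca €80, Farrukh €0.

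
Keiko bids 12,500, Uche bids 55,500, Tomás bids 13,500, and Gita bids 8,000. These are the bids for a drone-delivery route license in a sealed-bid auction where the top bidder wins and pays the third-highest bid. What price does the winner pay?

Ordered from highest: Uche 55,500, then Tomás 13,500, then Keiko 12,500, then Gita 8,000.
Uche is the highest bidder, so Uche wins.
Under the third-price rule, the price is the third-highest bid: 12,500.

Price paid: 12,500.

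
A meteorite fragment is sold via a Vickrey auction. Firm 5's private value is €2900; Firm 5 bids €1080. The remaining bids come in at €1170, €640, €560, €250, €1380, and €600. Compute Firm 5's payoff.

Highest competing bid: €1380.
Firm 5's bid €1080 is not the highest, so Firm 5 loses, pays nothing, and earns zero payoff.

The bidder's payoff: €0.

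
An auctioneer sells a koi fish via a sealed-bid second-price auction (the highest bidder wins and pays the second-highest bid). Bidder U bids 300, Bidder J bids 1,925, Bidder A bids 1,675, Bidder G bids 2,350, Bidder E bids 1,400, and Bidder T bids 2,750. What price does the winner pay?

Bids in descending order: Bidder T 2,750 > Bidder G 2,350 > Bidder J 1,925 > Bidder A 1,675 > Bidder E 1,400 > Bidder U 300.
Bidder T is the highest bidder, so Bidder T wins.
Under the second-price rule, the price is the second-highest bid: 2,350.

2,350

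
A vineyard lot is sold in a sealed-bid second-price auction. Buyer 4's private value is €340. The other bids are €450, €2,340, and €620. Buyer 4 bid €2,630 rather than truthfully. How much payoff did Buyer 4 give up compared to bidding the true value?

The highest competing bid is €2,340.
Bidding truthfully at €340: the top bid is €2,340 (a rival), so Buyer 4 loses. Payoff = €0.
Bidding €2,630: Buyer 4 has the top bid, wins, and pays the second-highest bid €2,340. Payoff = €340 − €2,340 = -€2,000.
Regret = truthful payoff − actual payoff = €0 − -€2,000 = €2,000.

€2,000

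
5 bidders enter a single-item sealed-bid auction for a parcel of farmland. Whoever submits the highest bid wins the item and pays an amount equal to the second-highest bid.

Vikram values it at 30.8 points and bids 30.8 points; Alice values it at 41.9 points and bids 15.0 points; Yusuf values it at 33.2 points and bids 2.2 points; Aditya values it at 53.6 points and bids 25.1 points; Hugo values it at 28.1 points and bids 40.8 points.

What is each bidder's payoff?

Vikram 0.0 points, Alice 0.0 points, Yusuf 0.0 points, Aditya 0.0 points, Hugo -2.7 points.

Bids in descending order: Hugo 40.8 points; Vikram 30.8 points; Aditya 25.1 points; Alice 15.0 points; Yusuf 2.2 points.
Hugo has the top bid and wins; the price is the second-highest bid, 30.8 points.
Hugo's payoff = 28.1 points − 30.8 points = -2.7 points. All other bidders lose, so their payoff is 0.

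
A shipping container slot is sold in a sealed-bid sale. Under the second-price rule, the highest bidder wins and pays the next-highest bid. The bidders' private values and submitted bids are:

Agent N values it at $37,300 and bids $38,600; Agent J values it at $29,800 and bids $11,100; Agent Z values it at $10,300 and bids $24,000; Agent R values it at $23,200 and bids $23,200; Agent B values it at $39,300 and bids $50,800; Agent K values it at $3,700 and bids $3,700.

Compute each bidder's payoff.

Agent N $0, Agent J $0, Agent Z $0, Agent R $0, Agent B $700, Agent K $0.

Sorted high to low: Agent B $50,800; Agent N $38,600; Agent Z $24,000; Agent R $23,200; Agent J $11,100; Agent K $3,700.
Agent B has the top bid and wins; the price is the second-highest bid, $38,600.
Agent B's payoff = $39,300 − $38,600 = $700. All other bidders lose, so their payoff is 0.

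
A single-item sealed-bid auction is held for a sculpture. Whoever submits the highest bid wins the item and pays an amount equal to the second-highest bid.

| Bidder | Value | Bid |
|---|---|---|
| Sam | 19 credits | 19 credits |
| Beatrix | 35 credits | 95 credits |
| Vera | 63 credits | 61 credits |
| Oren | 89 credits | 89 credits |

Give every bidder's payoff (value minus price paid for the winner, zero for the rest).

Payoffs: Sam 0 credits, Beatrix -54 credits, Vera 0 credits, Oren 0 credits.

Bids in descending order: Beatrix 95 credits; Oren 89 credits; Vera 61 credits; Sam 19 credits.
Beatrix has the top bid and wins; the price is the second-highest bid, 89 credits.
Beatrix's payoff = 35 credits − 89 credits = -54 credits. All other bidders lose, so their payoff is 0.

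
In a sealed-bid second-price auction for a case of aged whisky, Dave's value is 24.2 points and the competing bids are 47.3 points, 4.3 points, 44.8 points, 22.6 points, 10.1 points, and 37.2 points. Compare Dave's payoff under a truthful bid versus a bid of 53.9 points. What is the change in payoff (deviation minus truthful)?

The highest competing bid is 47.3 points.
Bidding truthfully at 24.2 points: the top bid is 47.3 points (a rival), so Dave loses. Payoff = 0.0 points.
Bidding 53.9 points: Dave has the top bid, wins, and pays the second-highest bid 47.3 points. Payoff = 24.2 points − 47.3 points = -23.1 points.
Change = -23.1 points − 0.0 points = -23.1 points.
Deviating from a truthful bid can only lose payoff in a second-price auction — never gain.

Payoff change: -23.1 points.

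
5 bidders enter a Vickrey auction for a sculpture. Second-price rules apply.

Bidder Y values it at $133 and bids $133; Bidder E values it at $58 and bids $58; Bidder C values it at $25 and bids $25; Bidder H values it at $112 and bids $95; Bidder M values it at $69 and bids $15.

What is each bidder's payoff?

Payoffs: Bidder Y $38, Bidder E $0, Bidder C $0, Bidder H $0, Bidder M $0.

Ordered from highest: Bidder Y $133 > Bidder H $95 > Bidder E $58 > Bidder C $25 > Bidder M $15.
Bidder Y has the top bid and wins; the price is the second-highest bid, $95.
Bidder Y's payoff = $133 − $95 = $38. All other bidders lose, so their payoff is 0.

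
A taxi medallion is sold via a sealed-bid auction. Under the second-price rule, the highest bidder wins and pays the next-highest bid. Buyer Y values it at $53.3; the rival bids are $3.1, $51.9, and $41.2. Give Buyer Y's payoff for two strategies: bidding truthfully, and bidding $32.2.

Truthful: $1.4; alternative: $0.0.

The highest competing bid is $51.9.
Bidding truthfully at $53.3: Buyer Y has the top bid, wins, and pays the second-highest bid $51.9. Payoff = $53.3 − $51.9 = $1.4.
Bidding $32.2: the top bid is $51.9 (a rival), so Buyer Y loses. Payoff = $0.0.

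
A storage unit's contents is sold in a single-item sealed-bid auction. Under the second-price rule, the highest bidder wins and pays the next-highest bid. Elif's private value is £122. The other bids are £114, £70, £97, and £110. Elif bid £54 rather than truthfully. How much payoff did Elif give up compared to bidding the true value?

The highest competing bid is £114.
Bidding truthfully at £122: Elif has the top bid, wins, and pays the second-highest bid £114. Payoff = £122 − £114 = £8.
Bidding £54: the top bid is £114 (a rival), so Elif loses. Payoff = £0.
Regret = truthful payoff − actual payoff = £8 − £0 = £8.

Regret: £8.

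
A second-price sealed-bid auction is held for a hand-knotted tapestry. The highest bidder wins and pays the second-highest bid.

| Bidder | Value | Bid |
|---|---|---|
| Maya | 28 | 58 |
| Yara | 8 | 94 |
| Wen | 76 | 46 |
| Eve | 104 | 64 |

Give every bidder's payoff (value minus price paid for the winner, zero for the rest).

Payoffs: Maya 0, Yara -56, Wen 0, Eve 0.

Bids in descending order: Yara 94, then Eve 64, then Maya 58, then Wen 46.
Yara has the top bid and wins; the price is the second-highest bid, 64.
Yara's payoff = 8 − 64 = -56. All other bidders lose, so their payoff is 0.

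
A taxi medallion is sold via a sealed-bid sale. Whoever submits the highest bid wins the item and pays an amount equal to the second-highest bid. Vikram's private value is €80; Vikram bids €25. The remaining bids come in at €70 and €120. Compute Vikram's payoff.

€0

Highest competing bid: €120.
Vikram's bid €25 is not the highest, so Vikram loses, pays nothing, and earns zero payoff.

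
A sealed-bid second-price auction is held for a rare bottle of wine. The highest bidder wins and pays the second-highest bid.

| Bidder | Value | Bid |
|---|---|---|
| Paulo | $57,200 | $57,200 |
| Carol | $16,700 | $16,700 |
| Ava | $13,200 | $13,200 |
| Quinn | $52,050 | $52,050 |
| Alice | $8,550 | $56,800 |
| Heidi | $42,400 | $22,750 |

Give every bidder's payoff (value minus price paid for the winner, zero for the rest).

Payoffs: Paulo $400, Carol $0, Ava $0, Quinn $0, Alice $0, Heidi $0.

Sorted high to low: Paulo $57,200 > Alice $56,800 > Quinn $52,050 > Heidi $22,750 > Carol $16,700 > Ava $13,200.
Paulo has the top bid and wins; the price is the second-highest bid, $56,800.
Paulo's payoff = $57,200 − $56,800 = $400. All other bidders lose, so their payoff is 0.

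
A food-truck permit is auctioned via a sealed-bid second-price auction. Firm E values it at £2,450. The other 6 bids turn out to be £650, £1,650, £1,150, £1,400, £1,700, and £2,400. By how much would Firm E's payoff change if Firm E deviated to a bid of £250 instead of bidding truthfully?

The highest competing bid is £2,400.
Bidding truthfully at £2,450: Firm E has the top bid, wins, and pays the second-highest bid £2,400. Payoff = £2,450 − £2,400 = £50.
Bidding £250: the top bid is £2,400 (a rival), so Firm E loses. Payoff = £0.
Change = £0 − £50 = -£50.

Payoff change: -£50.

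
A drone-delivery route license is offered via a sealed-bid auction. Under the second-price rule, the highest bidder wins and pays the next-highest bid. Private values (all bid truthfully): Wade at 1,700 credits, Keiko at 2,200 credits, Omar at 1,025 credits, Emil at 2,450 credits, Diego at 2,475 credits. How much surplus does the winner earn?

Winner's surplus: 25 credits.

Ranking the bids: Diego 2,475 credits, then Emil 2,450 credits, then Keiko 2,200 credits, then Wade 1,700 credits, then Omar 1,025 credits.
Diego wins with the top bid and pays the second-highest, 2,450 credits.
Surplus = 2,475 credits − 2,450 credits = 25 credits.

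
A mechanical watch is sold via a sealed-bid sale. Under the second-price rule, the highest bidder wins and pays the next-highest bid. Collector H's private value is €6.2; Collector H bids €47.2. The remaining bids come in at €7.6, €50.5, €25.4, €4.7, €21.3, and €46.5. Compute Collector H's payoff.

€0.0

Highest competing bid: €50.5.
Collector H's bid €47.2 is not the highest, so Collector H loses, pays nothing, and earns zero payoff.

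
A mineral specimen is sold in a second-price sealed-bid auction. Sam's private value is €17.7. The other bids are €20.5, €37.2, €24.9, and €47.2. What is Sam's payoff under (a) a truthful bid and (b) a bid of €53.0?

(a) €0.0  (b) -€29.5

The highest competing bid is €47.2.
Bidding truthfully at €17.7: the top bid is €47.2 (a rival), so Sam loses. Payoff = €0.0.
Bidding €53.0: Sam has the top bid, wins, and pays the second-highest bid €47.2. Payoff = €17.7 − €47.2 = -€29.5.
Deviating from a truthful bid can only lose payoff in a second-price auction — never gain.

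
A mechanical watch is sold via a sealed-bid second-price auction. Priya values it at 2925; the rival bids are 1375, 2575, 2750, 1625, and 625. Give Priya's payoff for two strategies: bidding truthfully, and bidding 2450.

Truthful: 175; alternative: 0.

The highest competing bid is 2750.
Bidding truthfully at 2925: Priya has the top bid, wins, and pays the second-highest bid 2750. Payoff = 2925 − 2750 = 175.
Bidding 2450: the top bid is 2750 (a rival), so Priya loses. Payoff = 0.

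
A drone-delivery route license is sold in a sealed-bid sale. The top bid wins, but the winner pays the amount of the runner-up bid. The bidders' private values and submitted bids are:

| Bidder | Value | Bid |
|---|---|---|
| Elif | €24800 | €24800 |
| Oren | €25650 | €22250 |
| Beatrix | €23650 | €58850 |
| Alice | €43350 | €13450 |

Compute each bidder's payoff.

Elif €0, Oren €0, Beatrix -€1150, Alice €0.

Ranking the bids: Beatrix €58850; Elif €24800; Oren €22250; Alice €13450.
Beatrix has the top bid and wins; the price is the second-highest bid, €24800.
Beatrix's payoff = €23650 − €24800 = -€1150. All other bidders lose, so their payoff is 0.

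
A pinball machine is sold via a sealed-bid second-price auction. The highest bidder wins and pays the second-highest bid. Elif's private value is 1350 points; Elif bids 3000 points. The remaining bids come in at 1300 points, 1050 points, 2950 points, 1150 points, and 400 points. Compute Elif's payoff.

Highest competing bid: 2950 points.
Elif's bid 3000 points is the highest overall, so Elif wins and pays the second-highest bid, 2950 points.
Payoff = value − price = 1350 points − 2950 points = -1600 points.

Payoff = -1600 points.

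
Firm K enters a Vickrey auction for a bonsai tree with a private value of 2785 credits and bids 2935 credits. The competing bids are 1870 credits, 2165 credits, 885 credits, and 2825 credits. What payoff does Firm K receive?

Highest competing bid: 2825 credits.
Firm K's bid 2935 credits is the highest overall, so Firm K wins and pays the second-highest bid, 2825 credits.
Payoff = value − price = 2785 credits − 2825 credits = -40 credits.
Overbidding won the item at a price above value — truthful bidding would have avoided this loss.

Payoff = -40 credits.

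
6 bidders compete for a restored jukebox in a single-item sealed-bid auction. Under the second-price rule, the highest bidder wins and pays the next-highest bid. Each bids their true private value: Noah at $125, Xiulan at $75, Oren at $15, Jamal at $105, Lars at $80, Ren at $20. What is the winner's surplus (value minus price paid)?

Ordered from highest: Noah $125 > Jamal $105 > Lars $80 > Xiulan $75 > Ren $20 > Oren $15.
Noah wins with the top bid and pays the second-highest, $105.
Surplus = $125 − $105 = $20.

Winner's surplus: $20.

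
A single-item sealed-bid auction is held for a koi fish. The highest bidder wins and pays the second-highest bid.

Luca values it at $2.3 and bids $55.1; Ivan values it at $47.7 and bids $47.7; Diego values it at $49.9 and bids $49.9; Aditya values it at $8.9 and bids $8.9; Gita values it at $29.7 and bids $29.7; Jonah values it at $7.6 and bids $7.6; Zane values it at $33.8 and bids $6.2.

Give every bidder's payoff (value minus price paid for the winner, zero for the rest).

Payoffs: Luca -$47.6, Ivan $0.0, Diego $0.0, Aditya $0.0, Gita $0.0, Jonah $0.0, Zane $0.0.

Sorted high to low: Luca $55.1 > Diego $49.9 > Ivan $47.7 > Gita $29.7 > Aditya $8.9 > Jonah $7.6 > Zane $6.2.
Luca has the top bid and wins; the price is the second-highest bid, $49.9.
Luca's payoff = $2.3 − $49.9 = -$47.6. All other bidders lose, so their payoff is 0.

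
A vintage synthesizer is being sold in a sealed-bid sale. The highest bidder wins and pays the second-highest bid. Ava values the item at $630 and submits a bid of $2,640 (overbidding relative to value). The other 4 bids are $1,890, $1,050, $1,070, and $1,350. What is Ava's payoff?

Highest competing bid: $1,890.
Ava's bid $2,640 is the highest overall, so Ava wins and pays the second-highest bid, $1,890.
Payoff = value − price = $630 − $1,890 = -$1,260.

Ava's payoff: -$1,260.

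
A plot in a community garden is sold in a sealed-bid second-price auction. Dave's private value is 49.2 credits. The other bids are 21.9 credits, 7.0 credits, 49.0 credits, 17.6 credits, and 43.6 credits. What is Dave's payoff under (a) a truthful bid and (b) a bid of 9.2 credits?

The highest competing bid is 49.0 credits.
Bidding truthfully at 49.2 credits: Dave has the top bid, wins, and pays the second-highest bid 49.0 credits. Payoff = 49.2 credits − 49.0 credits = 0.2 credits.
Bidding 9.2 credits: the top bid is 49.0 credits (a rival), so Dave loses. Payoff = 0.0 credits.
Deviating from a truthful bid can only lose payoff in a second-price auction — never gain.

Truthful: 0.2 credits; alternative: 0.0 credits.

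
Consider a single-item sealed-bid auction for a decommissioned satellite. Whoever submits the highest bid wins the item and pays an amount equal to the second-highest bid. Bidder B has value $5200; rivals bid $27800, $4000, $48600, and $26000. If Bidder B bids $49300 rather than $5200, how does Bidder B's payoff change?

The highest competing bid is $48600.
Bidding truthfully at $5200: the top bid is $48600 (a rival), so Bidder B loses. Payoff = $0.
Bidding $49300: Bidder B has the top bid, wins, and pays the second-highest bid $48600. Payoff = $5200 − $48600 = -$43400.
Change = -$43400 − $0 = -$43400.

-$43400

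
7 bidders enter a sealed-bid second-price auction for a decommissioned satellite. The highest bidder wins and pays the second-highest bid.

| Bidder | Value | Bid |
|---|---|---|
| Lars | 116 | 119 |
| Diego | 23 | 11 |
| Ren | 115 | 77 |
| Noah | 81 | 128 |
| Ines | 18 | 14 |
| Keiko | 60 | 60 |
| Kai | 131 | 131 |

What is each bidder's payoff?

Lars 0, Diego 0, Ren 0, Noah 0, Ines 0, Keiko 0, Kai 3.

Ranking the bids: Kai 131; Noah 128; Lars 119; Ren 77; Keiko 60; Ines 14; Diego 11.
Kai has the top bid and wins; the price is the second-highest bid, 128.
Kai's payoff = 131 − 128 = 3. All other bidders lose, so their payoff is 0.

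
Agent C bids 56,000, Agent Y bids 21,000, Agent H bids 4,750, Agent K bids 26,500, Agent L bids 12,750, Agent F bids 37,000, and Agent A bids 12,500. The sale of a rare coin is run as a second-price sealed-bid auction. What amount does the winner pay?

Price paid: 37,000.

Ordered from highest: Agent C 56,000, then Agent F 37,000, then Agent K 26,500, then Agent Y 21,000, then Agent L 12,750, then Agent A 12,500, then Agent H 4,750.
Agent C has the highest bid, so Agent C wins.
The second-highest bid is 37,000, so that is what Agent C pays.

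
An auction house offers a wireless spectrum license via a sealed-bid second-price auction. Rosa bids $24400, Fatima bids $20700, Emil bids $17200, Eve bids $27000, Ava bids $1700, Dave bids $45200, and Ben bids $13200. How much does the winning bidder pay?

Price paid: $27000.

Ordered from highest: Dave $45200; Eve $27000; Rosa $24400; Fatima $20700; Emil $17200; Ben $13200; Ava $1700.
Dave has the highest bid, so Dave wins.
The second-highest bid is $27000, so that is what Dave pays.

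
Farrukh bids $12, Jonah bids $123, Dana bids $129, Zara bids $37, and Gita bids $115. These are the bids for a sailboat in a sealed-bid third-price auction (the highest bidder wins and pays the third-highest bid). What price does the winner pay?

Price paid: $115.

Bids in descending order: Dana $129; Jonah $123; Gita $115; Zara $37; Farrukh $12.
Dana is the highest bidder, so Dana wins.
Under the third-price rule, the price is the third-highest bid: $115.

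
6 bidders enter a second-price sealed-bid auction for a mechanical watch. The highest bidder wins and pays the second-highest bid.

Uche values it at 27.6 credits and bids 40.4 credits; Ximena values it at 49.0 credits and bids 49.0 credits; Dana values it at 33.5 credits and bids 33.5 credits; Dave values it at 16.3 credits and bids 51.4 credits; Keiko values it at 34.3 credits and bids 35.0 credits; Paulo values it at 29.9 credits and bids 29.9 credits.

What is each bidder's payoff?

Ordered from highest: Dave 51.4 credits; Ximena 49.0 credits; Uche 40.4 credits; Keiko 35.0 credits; Dana 33.5 credits; Paulo 29.9 credits.
Dave has the top bid and wins; the price is the second-highest bid, 49.0 credits.
Dave's payoff = 16.3 credits − 49.0 credits = -32.7 credits. All other bidders lose, so their payoff is 0.

Payoffs: Uche 0.0 credits, Ximena 0.0 credits, Dana 0.0 credits, Dave -32.7 credits, Keiko 0.0 credits, Paulo 0.0 credits.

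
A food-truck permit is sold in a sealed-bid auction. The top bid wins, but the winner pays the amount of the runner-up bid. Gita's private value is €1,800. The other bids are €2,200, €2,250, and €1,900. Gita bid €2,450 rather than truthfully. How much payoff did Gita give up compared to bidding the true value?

The highest competing bid is €2,250.
Bidding truthfully at €1,800: the top bid is €2,250 (a rival), so Gita loses. Payoff = €0.
Bidding €2,450: Gita has the top bid, wins, and pays the second-highest bid €2,250. Payoff = €1,800 − €2,250 = -€450.
Regret = truthful payoff − actual payoff = €0 − -€450 = €450.

€450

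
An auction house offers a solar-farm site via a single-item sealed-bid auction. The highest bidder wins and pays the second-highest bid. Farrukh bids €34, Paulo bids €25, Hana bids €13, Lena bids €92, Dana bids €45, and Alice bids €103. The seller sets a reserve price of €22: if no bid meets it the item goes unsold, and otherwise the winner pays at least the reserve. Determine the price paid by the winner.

Ranking the bids: Alice €103; Lena €92; Dana €45; Farrukh €34; Paulo €25; Hana €13.
Alice has the highest bid, so Alice wins.
The second-highest bid is €92, which exceeds the reserve, so that sets the price.

Price paid: €92.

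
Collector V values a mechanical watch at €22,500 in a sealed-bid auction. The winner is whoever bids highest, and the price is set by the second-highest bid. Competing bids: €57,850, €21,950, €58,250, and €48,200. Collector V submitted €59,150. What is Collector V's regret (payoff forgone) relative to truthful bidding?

The highest competing bid is €58,250.
Bidding truthfully at €22,500: the top bid is €58,250 (a rival), so Collector V loses. Payoff = €0.
Bidding €59,150: Collector V has the top bid, wins, and pays the second-highest bid €58,250. Payoff = €22,500 − €58,250 = -€35,750.
Regret = truthful payoff − actual payoff = €0 − -€35,750 = €35,750.

Regret: €35,750.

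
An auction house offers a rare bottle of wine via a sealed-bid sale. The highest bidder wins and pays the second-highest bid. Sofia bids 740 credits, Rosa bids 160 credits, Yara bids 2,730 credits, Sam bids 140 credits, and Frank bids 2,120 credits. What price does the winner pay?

Bids in descending order: Yara 2,730 credits, then Frank 2,120 credits, then Sofia 740 credits, then Rosa 160 credits, then Sam 140 credits.
Yara has the highest bid, so Yara wins.
The second-highest bid is 2,120 credits, so that is what Yara pays.

Price paid: 2,120 credits.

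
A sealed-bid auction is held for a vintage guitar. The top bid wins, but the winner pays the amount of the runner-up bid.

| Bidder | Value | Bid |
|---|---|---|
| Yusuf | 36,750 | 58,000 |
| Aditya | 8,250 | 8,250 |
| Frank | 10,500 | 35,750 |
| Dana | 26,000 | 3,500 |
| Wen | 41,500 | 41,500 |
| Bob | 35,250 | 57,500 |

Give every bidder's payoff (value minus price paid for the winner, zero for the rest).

Ranking the bids: Yusuf 58,000, then Bob 57,500, then Wen 41,500, then Frank 35,750, then Aditya 8,250, then Dana 3,500.
Yusuf has the top bid and wins; the price is the second-highest bid, 57,500.
Yusuf's payoff = 36,750 − 57,500 = -20,750. All other bidders lose, so their payoff is 0.

Payoffs: Yusuf -20,750, Aditya 0, Frank 0, Dana 0, Wen 0, Bob 0.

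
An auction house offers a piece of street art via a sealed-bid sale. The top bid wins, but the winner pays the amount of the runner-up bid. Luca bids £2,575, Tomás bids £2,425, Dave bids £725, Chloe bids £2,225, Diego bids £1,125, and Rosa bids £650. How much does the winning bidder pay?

£2,425

Bids in descending order: Luca £2,575 > Tomás £2,425 > Chloe £2,225 > Diego £1,125 > Dave £725 > Rosa £650.
Luca has the highest bid, so Luca wins.
The second-highest bid is £2,425, so that is what Luca pays.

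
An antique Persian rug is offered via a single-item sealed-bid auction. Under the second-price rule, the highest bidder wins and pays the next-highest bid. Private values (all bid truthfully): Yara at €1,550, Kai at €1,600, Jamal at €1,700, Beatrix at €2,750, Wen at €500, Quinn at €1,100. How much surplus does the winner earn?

Ranking the bids: Beatrix €2,750, then Jamal €1,700, then Kai €1,600, then Yara €1,550, then Quinn €1,100, then Wen €500.
Beatrix wins with the top bid and pays the second-highest, €1,700.
Surplus = €2,750 − €1,700 = €1,050.

Winner's surplus: €1,050.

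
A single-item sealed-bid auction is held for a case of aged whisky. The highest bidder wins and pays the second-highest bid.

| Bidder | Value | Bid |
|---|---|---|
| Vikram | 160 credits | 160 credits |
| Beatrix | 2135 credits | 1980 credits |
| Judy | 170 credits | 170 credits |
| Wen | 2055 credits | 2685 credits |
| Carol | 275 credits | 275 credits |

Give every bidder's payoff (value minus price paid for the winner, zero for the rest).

Ordered from highest: Wen 2685 credits, then Beatrix 1980 credits, then Carol 275 credits, then Judy 170 credits, then Vikram 160 credits.
Wen has the top bid and wins; the price is the second-highest bid, 1980 credits.
Wen's payoff = 2055 credits − 1980 credits = 75 credits. All other bidders lose, so their payoff is 0.

Vikram 0 credits, Beatrix 0 credits, Judy 0 credits, Wen 75 credits, Carol 0 credits.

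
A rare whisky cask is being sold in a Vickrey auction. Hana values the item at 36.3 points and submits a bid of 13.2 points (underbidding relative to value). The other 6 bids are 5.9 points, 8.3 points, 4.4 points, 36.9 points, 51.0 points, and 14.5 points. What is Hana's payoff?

Highest competing bid: 51.0 points.
Hana's bid 13.2 points is not the highest, so Hana loses, pays nothing, and earns zero payoff.

Payoff = 0.0 points.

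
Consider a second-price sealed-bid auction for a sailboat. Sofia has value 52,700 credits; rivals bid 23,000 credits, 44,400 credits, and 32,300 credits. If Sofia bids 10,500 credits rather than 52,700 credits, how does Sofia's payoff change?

The highest competing bid is 44,400 credits.
Bidding truthfully at 52,700 credits: Sofia has the top bid, wins, and pays the second-highest bid 44,400 credits. Payoff = 52,700 credits − 44,400 credits = 8,300 credits.
Bidding 10,500 credits: the top bid is 44,400 credits (a rival), so Sofia loses. Payoff = 0 credits.
Change = 0 credits − 8,300 credits = -8,300 credits.
Deviating from a truthful bid can only lose payoff in a second-price auction — never gain.

Payoff change: -8,300 credits.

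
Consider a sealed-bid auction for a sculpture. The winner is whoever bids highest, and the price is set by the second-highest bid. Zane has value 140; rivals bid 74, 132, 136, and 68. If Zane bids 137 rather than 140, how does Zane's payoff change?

Change in payoff: 0.

The highest competing bid is 136.
Bidding truthfully at 140: Zane has the top bid, wins, and pays the second-highest bid 136. Payoff = 140 − 136 = 4.
Bidding 137: Zane has the top bid, wins, and pays the second-highest bid 136. Payoff = 140 − 136 = 4.
Change = 4 − 4 = 0.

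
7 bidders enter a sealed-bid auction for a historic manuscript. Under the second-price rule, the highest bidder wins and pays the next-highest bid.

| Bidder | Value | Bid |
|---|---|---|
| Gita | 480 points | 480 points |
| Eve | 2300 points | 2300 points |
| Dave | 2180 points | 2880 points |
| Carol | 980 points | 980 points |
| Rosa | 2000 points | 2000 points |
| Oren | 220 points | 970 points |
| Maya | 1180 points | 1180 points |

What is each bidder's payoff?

Gita 0 points, Eve 0 points, Dave -120 points, Carol 0 points, Rosa 0 points, Oren 0 points, Maya 0 points.

Sorted high to low: Dave 2880 points > Eve 2300 points > Rosa 2000 points > Maya 1180 points > Carol 980 points > Oren 970 points > Gita 480 points.
Dave has the top bid and wins; the price is the second-highest bid, 2300 points.
Dave's payoff = 2180 points − 2300 points = -120 points. All other bidders lose, so their payoff is 0.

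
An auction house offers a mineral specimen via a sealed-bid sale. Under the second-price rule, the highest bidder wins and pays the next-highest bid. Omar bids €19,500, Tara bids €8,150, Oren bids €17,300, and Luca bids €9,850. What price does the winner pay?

Ordered from highest: Omar €19,500 > Oren €17,300 > Luca €9,850 > Tara €8,150.
Omar has the highest bid, so Omar wins.
The second-highest bid is €17,300, so that is what Omar pays.

€17,300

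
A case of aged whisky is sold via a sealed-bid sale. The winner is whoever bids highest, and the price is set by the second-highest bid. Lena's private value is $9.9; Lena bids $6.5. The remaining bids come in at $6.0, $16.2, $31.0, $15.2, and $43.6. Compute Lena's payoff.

Highest competing bid: $43.6.
Lena's bid $6.5 is not the highest, so Lena loses, pays nothing, and earns zero payoff.

$0.0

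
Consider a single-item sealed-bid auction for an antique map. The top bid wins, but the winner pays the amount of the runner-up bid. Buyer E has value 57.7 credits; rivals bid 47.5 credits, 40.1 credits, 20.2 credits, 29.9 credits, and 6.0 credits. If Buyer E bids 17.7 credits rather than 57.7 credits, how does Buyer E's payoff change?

Payoff change: -10.2 credits.

The highest competing bid is 47.5 credits.
Bidding truthfully at 57.7 credits: Buyer E has the top bid, wins, and pays the second-highest bid 47.5 credits. Payoff = 57.7 credits − 47.5 credits = 10.2 credits.
Bidding 17.7 credits: the top bid is 47.5 credits (a rival), so Buyer E loses. Payoff = 0.0 credits.
Change = 0.0 credits − 10.2 credits = -10.2 credits.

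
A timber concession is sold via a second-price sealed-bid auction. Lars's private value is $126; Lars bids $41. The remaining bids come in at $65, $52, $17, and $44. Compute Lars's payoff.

Highest competing bid: $65.
Lars's bid $41 is not the highest, so Lars loses, pays nothing, and earns zero payoff.

Lars's payoff: $0.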